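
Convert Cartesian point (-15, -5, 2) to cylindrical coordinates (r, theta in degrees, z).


r = sqrt((-15)^2 + (-5)^2) = 15.8114
theta = atan2(-5, -15) = 198.4349 deg
z = 2

r = 15.8114, theta = 198.4349 deg, z = 2


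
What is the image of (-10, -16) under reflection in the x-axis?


Reflection across x-axis: (x, y) -> (x, -y)
(-10, -16) -> (-10, 16)

(-10, 16)


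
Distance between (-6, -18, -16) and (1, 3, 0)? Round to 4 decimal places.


d = sqrt((1--6)^2 + (3--18)^2 + (0--16)^2) = 27.313

27.313


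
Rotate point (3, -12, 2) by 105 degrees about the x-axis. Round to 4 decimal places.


x' = 3
y' = -12*cos(105) - 2*sin(105) = 1.174
z' = -12*sin(105) + 2*cos(105) = -12.1087

(3, 1.174, -12.1087)


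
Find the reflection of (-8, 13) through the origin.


Reflection through origin: (x, y) -> (-x, -y)
(-8, 13) -> (8, -13)

(8, -13)


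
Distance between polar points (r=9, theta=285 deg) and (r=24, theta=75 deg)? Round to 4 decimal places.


d = sqrt(r1^2 + r2^2 - 2*r1*r2*cos(t2-t1))
d = sqrt(9^2 + 24^2 - 2*9*24*cos(75-285)) = 32.1111

32.1111


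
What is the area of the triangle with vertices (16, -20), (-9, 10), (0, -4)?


Area = |x1(y2-y3) + x2(y3-y1) + x3(y1-y2)| / 2
= |16*(10--4) + -9*(-4--20) + 0*(-20-10)| / 2
= 40

40


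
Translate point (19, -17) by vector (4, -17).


Translation: (x+dx, y+dy) = (19+4, -17+-17) = (23, -34)

(23, -34)


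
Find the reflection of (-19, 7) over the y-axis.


Reflection across y-axis: (x, y) -> (-x, y)
(-19, 7) -> (19, 7)

(19, 7)


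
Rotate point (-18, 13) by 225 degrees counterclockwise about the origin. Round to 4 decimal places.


x' = -18*cos(225) - 13*sin(225) = 21.9203
y' = -18*sin(225) + 13*cos(225) = 3.5355

(21.9203, 3.5355)


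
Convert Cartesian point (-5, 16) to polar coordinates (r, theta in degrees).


r = sqrt((-5)^2 + 16^2) = 16.7631
theta = atan2(16, -5) = 107.354 degrees

r = 16.7631, theta = 107.354 degrees


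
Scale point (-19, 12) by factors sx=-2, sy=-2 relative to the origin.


Scaling: (x*sx, y*sy) = (-19*-2, 12*-2) = (38, -24)

(38, -24)


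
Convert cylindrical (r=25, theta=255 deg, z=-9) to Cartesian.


x = 25 * cos(255) = -6.4705
y = 25 * sin(255) = -24.1481
z = -9

(-6.4705, -24.1481, -9)


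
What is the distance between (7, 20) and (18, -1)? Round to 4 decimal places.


d = sqrt((18-7)^2 + (-1-20)^2) = 23.7065

23.7065


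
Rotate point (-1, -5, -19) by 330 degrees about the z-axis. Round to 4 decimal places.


x' = -1*cos(330) - -5*sin(330) = -3.366
y' = -1*sin(330) + -5*cos(330) = -3.8301
z' = -19

(-3.366, -3.8301, -19)


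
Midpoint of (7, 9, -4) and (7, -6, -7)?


Midpoint = ((7+7)/2, (9+-6)/2, (-4+-7)/2) = (7, 1.5, -5.5)

(7, 1.5, -5.5)


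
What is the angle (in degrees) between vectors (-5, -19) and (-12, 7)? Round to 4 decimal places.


dot = -5*-12 + -19*7 = -73
|u| = 19.6469, |v| = 13.8924
cos(angle) = -0.2675
angle = 105.5129 degrees

105.5129 degrees


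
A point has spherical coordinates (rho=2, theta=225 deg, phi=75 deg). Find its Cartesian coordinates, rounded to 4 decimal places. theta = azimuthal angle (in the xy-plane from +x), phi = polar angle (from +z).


x = 2 * sin(75) * cos(225) = -1.366
y = 2 * sin(75) * sin(225) = -1.366
z = 2 * cos(75) = 0.5176

(-1.366, -1.366, 0.5176)


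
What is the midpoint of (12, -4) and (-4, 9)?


Midpoint = ((12+-4)/2, (-4+9)/2) = (4, 2.5)

(4, 2.5)


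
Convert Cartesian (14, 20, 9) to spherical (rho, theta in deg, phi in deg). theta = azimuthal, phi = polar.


rho = sqrt(14^2 + 20^2 + 9^2) = 26.0192
theta = atan2(20, 14) = 55.008 deg
phi = acos(9/26.0192) = 69.7634 deg

rho = 26.0192, theta = 55.008 deg, phi = 69.7634 deg


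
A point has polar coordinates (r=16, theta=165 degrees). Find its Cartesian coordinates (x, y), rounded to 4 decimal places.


x = 16 * cos(165) = -15.4548
y = 16 * sin(165) = 4.1411

(-15.4548, 4.1411)


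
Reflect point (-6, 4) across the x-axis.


Reflection across x-axis: (x, y) -> (x, -y)
(-6, 4) -> (-6, -4)

(-6, -4)


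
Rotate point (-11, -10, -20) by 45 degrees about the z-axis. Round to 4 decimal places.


x' = -11*cos(45) - -10*sin(45) = -0.7071
y' = -11*sin(45) + -10*cos(45) = -14.8492
z' = -20

(-0.7071, -14.8492, -20)


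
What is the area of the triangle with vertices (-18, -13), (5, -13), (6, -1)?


Area = |x1(y2-y3) + x2(y3-y1) + x3(y1-y2)| / 2
= |-18*(-13--1) + 5*(-1--13) + 6*(-13--13)| / 2
= 138

138


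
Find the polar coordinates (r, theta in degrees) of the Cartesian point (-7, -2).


r = sqrt((-7)^2 + (-2)^2) = 7.2801
theta = atan2(-2, -7) = 195.9454 degrees

r = 7.2801, theta = 195.9454 degrees


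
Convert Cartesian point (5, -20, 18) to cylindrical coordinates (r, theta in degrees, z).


r = sqrt(5^2 + (-20)^2) = 20.6155
theta = atan2(-20, 5) = 284.0362 deg
z = 18

r = 20.6155, theta = 284.0362 deg, z = 18


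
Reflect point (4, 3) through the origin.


Reflection through origin: (x, y) -> (-x, -y)
(4, 3) -> (-4, -3)

(-4, -3)


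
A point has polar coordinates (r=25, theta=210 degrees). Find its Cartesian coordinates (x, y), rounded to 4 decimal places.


x = 25 * cos(210) = -21.6506
y = 25 * sin(210) = -12.5

(-21.6506, -12.5)


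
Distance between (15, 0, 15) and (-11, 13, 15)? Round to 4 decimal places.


d = sqrt((-11-15)^2 + (13-0)^2 + (15-15)^2) = 29.0689

29.0689


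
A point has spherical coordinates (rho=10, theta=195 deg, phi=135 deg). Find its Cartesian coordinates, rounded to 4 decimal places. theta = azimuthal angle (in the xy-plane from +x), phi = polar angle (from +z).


x = 10 * sin(135) * cos(195) = -6.8301
y = 10 * sin(135) * sin(195) = -1.8301
z = 10 * cos(135) = -7.0711

(-6.8301, -1.8301, -7.0711)


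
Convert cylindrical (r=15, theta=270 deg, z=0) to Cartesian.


x = 15 * cos(270) = 0
y = 15 * sin(270) = -15
z = 0

(0, -15, 0)


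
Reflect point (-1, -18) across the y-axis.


Reflection across y-axis: (x, y) -> (-x, y)
(-1, -18) -> (1, -18)

(1, -18)


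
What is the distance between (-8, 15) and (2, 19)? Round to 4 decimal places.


d = sqrt((2--8)^2 + (19-15)^2) = 10.7703

10.7703


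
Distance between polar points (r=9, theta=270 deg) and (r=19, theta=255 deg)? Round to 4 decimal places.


d = sqrt(r1^2 + r2^2 - 2*r1*r2*cos(t2-t1))
d = sqrt(9^2 + 19^2 - 2*9*19*cos(255-270)) = 10.5666

10.5666


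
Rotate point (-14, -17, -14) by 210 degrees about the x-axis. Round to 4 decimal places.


x' = -14
y' = -17*cos(210) - -14*sin(210) = 7.7224
z' = -17*sin(210) + -14*cos(210) = 20.6244

(-14, 7.7224, 20.6244)


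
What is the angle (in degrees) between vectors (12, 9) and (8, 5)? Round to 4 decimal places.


dot = 12*8 + 9*5 = 141
|u| = 15, |v| = 9.434
cos(angle) = 0.9964
angle = 4.8645 degrees

4.8645 degrees


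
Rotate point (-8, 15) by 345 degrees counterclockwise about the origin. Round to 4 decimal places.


x' = -8*cos(345) - 15*sin(345) = -3.8451
y' = -8*sin(345) + 15*cos(345) = 16.5594

(-3.8451, 16.5594)


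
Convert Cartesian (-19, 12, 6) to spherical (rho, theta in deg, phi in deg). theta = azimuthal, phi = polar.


rho = sqrt((-19)^2 + 12^2 + 6^2) = 23.2594
theta = atan2(12, -19) = 147.7244 deg
phi = acos(6/23.2594) = 75.0509 deg

rho = 23.2594, theta = 147.7244 deg, phi = 75.0509 deg


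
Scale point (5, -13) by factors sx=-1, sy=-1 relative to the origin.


Scaling: (x*sx, y*sy) = (5*-1, -13*-1) = (-5, 13)

(-5, 13)


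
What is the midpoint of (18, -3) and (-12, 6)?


Midpoint = ((18+-12)/2, (-3+6)/2) = (3, 1.5)

(3, 1.5)


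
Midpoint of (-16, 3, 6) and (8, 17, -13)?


Midpoint = ((-16+8)/2, (3+17)/2, (6+-13)/2) = (-4, 10, -3.5)

(-4, 10, -3.5)


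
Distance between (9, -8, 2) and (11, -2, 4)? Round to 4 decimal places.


d = sqrt((11-9)^2 + (-2--8)^2 + (4-2)^2) = 6.6332

6.6332


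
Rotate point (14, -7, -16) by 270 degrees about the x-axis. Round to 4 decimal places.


x' = 14
y' = -7*cos(270) - -16*sin(270) = -16
z' = -7*sin(270) + -16*cos(270) = 7

(14, -16, 7)


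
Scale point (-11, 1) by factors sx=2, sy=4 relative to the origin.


Scaling: (x*sx, y*sy) = (-11*2, 1*4) = (-22, 4)

(-22, 4)


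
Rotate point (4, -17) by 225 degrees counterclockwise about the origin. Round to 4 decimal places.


x' = 4*cos(225) - -17*sin(225) = -14.8492
y' = 4*sin(225) + -17*cos(225) = 9.1924

(-14.8492, 9.1924)


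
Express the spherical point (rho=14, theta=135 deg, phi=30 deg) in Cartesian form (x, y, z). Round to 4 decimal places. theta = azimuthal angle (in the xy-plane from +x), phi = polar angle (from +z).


x = 14 * sin(30) * cos(135) = -4.9497
y = 14 * sin(30) * sin(135) = 4.9497
z = 14 * cos(30) = 12.1244

(-4.9497, 4.9497, 12.1244)


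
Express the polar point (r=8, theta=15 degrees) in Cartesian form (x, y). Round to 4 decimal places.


x = 8 * cos(15) = 7.7274
y = 8 * sin(15) = 2.0706

(7.7274, 2.0706)


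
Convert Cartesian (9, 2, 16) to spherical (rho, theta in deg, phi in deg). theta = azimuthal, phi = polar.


rho = sqrt(9^2 + 2^2 + 16^2) = 18.4662
theta = atan2(2, 9) = 12.5288 deg
phi = acos(16/18.4662) = 29.9515 deg

rho = 18.4662, theta = 12.5288 deg, phi = 29.9515 deg


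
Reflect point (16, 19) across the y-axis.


Reflection across y-axis: (x, y) -> (-x, y)
(16, 19) -> (-16, 19)

(-16, 19)


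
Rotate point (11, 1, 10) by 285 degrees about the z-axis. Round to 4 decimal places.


x' = 11*cos(285) - 1*sin(285) = 3.8129
y' = 11*sin(285) + 1*cos(285) = -10.3664
z' = 10

(3.8129, -10.3664, 10)


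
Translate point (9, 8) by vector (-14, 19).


Translation: (x+dx, y+dy) = (9+-14, 8+19) = (-5, 27)

(-5, 27)


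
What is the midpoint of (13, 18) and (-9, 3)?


Midpoint = ((13+-9)/2, (18+3)/2) = (2, 10.5)

(2, 10.5)


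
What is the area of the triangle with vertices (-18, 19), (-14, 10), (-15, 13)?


Area = |x1(y2-y3) + x2(y3-y1) + x3(y1-y2)| / 2
= |-18*(10-13) + -14*(13-19) + -15*(19-10)| / 2
= 1.5

1.5


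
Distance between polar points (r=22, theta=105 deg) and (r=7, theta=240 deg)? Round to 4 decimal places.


d = sqrt(r1^2 + r2^2 - 2*r1*r2*cos(t2-t1))
d = sqrt(22^2 + 7^2 - 2*22*7*cos(240-105)) = 27.4005

27.4005


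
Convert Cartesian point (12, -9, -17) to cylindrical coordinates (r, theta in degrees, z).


r = sqrt(12^2 + (-9)^2) = 15
theta = atan2(-9, 12) = 323.1301 deg
z = -17

r = 15, theta = 323.1301 deg, z = -17


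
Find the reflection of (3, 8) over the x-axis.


Reflection across x-axis: (x, y) -> (x, -y)
(3, 8) -> (3, -8)

(3, -8)


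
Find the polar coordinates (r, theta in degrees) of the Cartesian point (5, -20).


r = sqrt(5^2 + (-20)^2) = 20.6155
theta = atan2(-20, 5) = 284.0362 degrees

r = 20.6155, theta = 284.0362 degrees


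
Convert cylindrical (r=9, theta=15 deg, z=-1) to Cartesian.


x = 9 * cos(15) = 8.6933
y = 9 * sin(15) = 2.3294
z = -1

(8.6933, 2.3294, -1)


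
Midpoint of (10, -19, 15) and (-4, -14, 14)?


Midpoint = ((10+-4)/2, (-19+-14)/2, (15+14)/2) = (3, -16.5, 14.5)

(3, -16.5, 14.5)


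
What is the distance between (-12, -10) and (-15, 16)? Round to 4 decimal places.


d = sqrt((-15--12)^2 + (16--10)^2) = 26.1725

26.1725


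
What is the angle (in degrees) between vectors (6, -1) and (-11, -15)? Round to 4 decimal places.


dot = 6*-11 + -1*-15 = -51
|u| = 6.0828, |v| = 18.6011
cos(angle) = -0.4507
angle = 116.7915 degrees

116.7915 degrees


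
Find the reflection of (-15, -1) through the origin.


Reflection through origin: (x, y) -> (-x, -y)
(-15, -1) -> (15, 1)

(15, 1)


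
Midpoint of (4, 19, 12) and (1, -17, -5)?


Midpoint = ((4+1)/2, (19+-17)/2, (12+-5)/2) = (2.5, 1, 3.5)

(2.5, 1, 3.5)


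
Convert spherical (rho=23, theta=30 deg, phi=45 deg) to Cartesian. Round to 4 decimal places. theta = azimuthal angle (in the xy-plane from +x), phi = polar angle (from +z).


x = 23 * sin(45) * cos(30) = 14.0846
y = 23 * sin(45) * sin(30) = 8.1317
z = 23 * cos(45) = 16.2635

(14.0846, 8.1317, 16.2635)


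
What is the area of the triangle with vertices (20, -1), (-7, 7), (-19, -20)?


Area = |x1(y2-y3) + x2(y3-y1) + x3(y1-y2)| / 2
= |20*(7--20) + -7*(-20--1) + -19*(-1-7)| / 2
= 412.5

412.5


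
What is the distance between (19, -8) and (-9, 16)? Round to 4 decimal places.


d = sqrt((-9-19)^2 + (16--8)^2) = 36.8782

36.8782


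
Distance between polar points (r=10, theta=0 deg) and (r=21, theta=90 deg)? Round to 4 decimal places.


d = sqrt(r1^2 + r2^2 - 2*r1*r2*cos(t2-t1))
d = sqrt(10^2 + 21^2 - 2*10*21*cos(90-0)) = 23.2594

23.2594


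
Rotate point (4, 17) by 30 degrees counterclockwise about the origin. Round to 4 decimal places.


x' = 4*cos(30) - 17*sin(30) = -5.0359
y' = 4*sin(30) + 17*cos(30) = 16.7224

(-5.0359, 16.7224)


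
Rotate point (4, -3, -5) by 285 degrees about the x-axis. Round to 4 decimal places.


x' = 4
y' = -3*cos(285) - -5*sin(285) = -5.6061
z' = -3*sin(285) + -5*cos(285) = 1.6037

(4, -5.6061, 1.6037)


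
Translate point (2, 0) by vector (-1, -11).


Translation: (x+dx, y+dy) = (2+-1, 0+-11) = (1, -11)

(1, -11)


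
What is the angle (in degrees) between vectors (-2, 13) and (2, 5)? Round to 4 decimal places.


dot = -2*2 + 13*5 = 61
|u| = 13.1529, |v| = 5.3852
cos(angle) = 0.8612
angle = 30.5476 degrees

30.5476 degrees


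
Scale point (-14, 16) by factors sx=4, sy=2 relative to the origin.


Scaling: (x*sx, y*sy) = (-14*4, 16*2) = (-56, 32)

(-56, 32)


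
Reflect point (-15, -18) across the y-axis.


Reflection across y-axis: (x, y) -> (-x, y)
(-15, -18) -> (15, -18)

(15, -18)


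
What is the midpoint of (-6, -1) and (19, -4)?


Midpoint = ((-6+19)/2, (-1+-4)/2) = (6.5, -2.5)

(6.5, -2.5)


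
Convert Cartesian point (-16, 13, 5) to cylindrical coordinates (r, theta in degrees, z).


r = sqrt((-16)^2 + 13^2) = 20.6155
theta = atan2(13, -16) = 140.9061 deg
z = 5

r = 20.6155, theta = 140.9061 deg, z = 5


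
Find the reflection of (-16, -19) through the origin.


Reflection through origin: (x, y) -> (-x, -y)
(-16, -19) -> (16, 19)

(16, 19)


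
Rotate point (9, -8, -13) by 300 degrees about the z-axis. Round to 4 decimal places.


x' = 9*cos(300) - -8*sin(300) = -2.4282
y' = 9*sin(300) + -8*cos(300) = -11.7942
z' = -13

(-2.4282, -11.7942, -13)


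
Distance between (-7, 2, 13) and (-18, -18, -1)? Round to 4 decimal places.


d = sqrt((-18--7)^2 + (-18-2)^2 + (-1-13)^2) = 26.7769

26.7769


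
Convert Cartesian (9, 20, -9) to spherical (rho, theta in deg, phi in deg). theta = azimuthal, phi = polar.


rho = sqrt(9^2 + 20^2 + (-9)^2) = 23.7065
theta = atan2(20, 9) = 65.7723 deg
phi = acos(-9/23.7065) = 112.3115 deg

rho = 23.7065, theta = 65.7723 deg, phi = 112.3115 deg


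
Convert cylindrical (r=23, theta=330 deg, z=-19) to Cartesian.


x = 23 * cos(330) = 19.9186
y = 23 * sin(330) = -11.5
z = -19

(19.9186, -11.5, -19)


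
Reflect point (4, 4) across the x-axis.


Reflection across x-axis: (x, y) -> (x, -y)
(4, 4) -> (4, -4)

(4, -4)


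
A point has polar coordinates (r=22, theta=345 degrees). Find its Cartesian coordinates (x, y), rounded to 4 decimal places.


x = 22 * cos(345) = 21.2504
y = 22 * sin(345) = -5.694

(21.2504, -5.694)


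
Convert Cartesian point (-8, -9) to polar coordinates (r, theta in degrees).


r = sqrt((-8)^2 + (-9)^2) = 12.0416
theta = atan2(-9, -8) = 228.3665 degrees

r = 12.0416, theta = 228.3665 degrees


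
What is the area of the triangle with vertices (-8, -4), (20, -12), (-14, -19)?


Area = |x1(y2-y3) + x2(y3-y1) + x3(y1-y2)| / 2
= |-8*(-12--19) + 20*(-19--4) + -14*(-4--12)| / 2
= 234

234


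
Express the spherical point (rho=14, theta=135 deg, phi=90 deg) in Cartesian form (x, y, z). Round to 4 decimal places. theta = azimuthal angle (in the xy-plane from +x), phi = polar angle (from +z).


x = 14 * sin(90) * cos(135) = -9.8995
y = 14 * sin(90) * sin(135) = 9.8995
z = 14 * cos(90) = 0

(-9.8995, 9.8995, 0)


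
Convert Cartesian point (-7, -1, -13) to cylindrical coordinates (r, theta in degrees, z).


r = sqrt((-7)^2 + (-1)^2) = 7.0711
theta = atan2(-1, -7) = 188.1301 deg
z = -13

r = 7.0711, theta = 188.1301 deg, z = -13


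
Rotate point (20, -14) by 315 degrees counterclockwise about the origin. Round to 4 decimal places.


x' = 20*cos(315) - -14*sin(315) = 4.2426
y' = 20*sin(315) + -14*cos(315) = -24.0416

(4.2426, -24.0416)


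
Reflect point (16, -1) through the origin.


Reflection through origin: (x, y) -> (-x, -y)
(16, -1) -> (-16, 1)

(-16, 1)


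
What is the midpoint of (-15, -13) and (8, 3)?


Midpoint = ((-15+8)/2, (-13+3)/2) = (-3.5, -5)

(-3.5, -5)


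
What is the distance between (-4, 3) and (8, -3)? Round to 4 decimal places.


d = sqrt((8--4)^2 + (-3-3)^2) = 13.4164

13.4164


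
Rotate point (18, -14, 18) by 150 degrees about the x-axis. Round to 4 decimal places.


x' = 18
y' = -14*cos(150) - 18*sin(150) = 3.1244
z' = -14*sin(150) + 18*cos(150) = -22.5885

(18, 3.1244, -22.5885)


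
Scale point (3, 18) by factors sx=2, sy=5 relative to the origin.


Scaling: (x*sx, y*sy) = (3*2, 18*5) = (6, 90)

(6, 90)


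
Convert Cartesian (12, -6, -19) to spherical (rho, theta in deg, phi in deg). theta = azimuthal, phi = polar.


rho = sqrt(12^2 + (-6)^2 + (-19)^2) = 23.2594
theta = atan2(-6, 12) = 333.4349 deg
phi = acos(-19/23.2594) = 144.7731 deg

rho = 23.2594, theta = 333.4349 deg, phi = 144.7731 deg


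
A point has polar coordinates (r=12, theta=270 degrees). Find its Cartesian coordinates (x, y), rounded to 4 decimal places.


x = 12 * cos(270) = 0
y = 12 * sin(270) = -12

(0, -12)


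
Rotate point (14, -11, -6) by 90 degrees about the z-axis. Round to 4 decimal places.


x' = 14*cos(90) - -11*sin(90) = 11
y' = 14*sin(90) + -11*cos(90) = 14
z' = -6

(11, 14, -6)


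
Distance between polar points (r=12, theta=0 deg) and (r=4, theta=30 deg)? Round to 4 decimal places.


d = sqrt(r1^2 + r2^2 - 2*r1*r2*cos(t2-t1))
d = sqrt(12^2 + 4^2 - 2*12*4*cos(30-0)) = 8.7671

8.7671


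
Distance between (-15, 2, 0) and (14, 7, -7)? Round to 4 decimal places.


d = sqrt((14--15)^2 + (7-2)^2 + (-7-0)^2) = 30.249

30.249


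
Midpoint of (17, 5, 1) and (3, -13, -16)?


Midpoint = ((17+3)/2, (5+-13)/2, (1+-16)/2) = (10, -4, -7.5)

(10, -4, -7.5)


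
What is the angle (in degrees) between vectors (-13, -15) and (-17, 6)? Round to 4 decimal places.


dot = -13*-17 + -15*6 = 131
|u| = 19.8494, |v| = 18.0278
cos(angle) = 0.3661
angle = 68.5257 degrees

68.5257 degrees


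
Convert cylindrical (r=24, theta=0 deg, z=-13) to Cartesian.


x = 24 * cos(0) = 24
y = 24 * sin(0) = 0
z = -13

(24, 0, -13)


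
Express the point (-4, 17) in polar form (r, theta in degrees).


r = sqrt((-4)^2 + 17^2) = 17.4642
theta = atan2(17, -4) = 103.2405 degrees

r = 17.4642, theta = 103.2405 degrees


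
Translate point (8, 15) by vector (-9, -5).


Translation: (x+dx, y+dy) = (8+-9, 15+-5) = (-1, 10)

(-1, 10)


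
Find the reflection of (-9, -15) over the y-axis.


Reflection across y-axis: (x, y) -> (-x, y)
(-9, -15) -> (9, -15)

(9, -15)


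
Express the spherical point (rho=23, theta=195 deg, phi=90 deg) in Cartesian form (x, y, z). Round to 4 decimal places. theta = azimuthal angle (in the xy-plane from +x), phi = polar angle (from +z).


x = 23 * sin(90) * cos(195) = -22.2163
y = 23 * sin(90) * sin(195) = -5.9528
z = 23 * cos(90) = 0

(-22.2163, -5.9528, 0)


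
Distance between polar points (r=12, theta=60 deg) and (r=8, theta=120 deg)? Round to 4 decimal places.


d = sqrt(r1^2 + r2^2 - 2*r1*r2*cos(t2-t1))
d = sqrt(12^2 + 8^2 - 2*12*8*cos(120-60)) = 10.583

10.583


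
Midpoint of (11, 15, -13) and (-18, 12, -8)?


Midpoint = ((11+-18)/2, (15+12)/2, (-13+-8)/2) = (-3.5, 13.5, -10.5)

(-3.5, 13.5, -10.5)


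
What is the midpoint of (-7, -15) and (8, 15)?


Midpoint = ((-7+8)/2, (-15+15)/2) = (0.5, 0)

(0.5, 0)


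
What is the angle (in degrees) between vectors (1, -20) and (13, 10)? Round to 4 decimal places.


dot = 1*13 + -20*10 = -187
|u| = 20.025, |v| = 16.4012
cos(angle) = -0.5694
angle = 124.7062 degrees

124.7062 degrees


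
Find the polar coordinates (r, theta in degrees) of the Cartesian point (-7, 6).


r = sqrt((-7)^2 + 6^2) = 9.2195
theta = atan2(6, -7) = 139.3987 degrees

r = 9.2195, theta = 139.3987 degrees


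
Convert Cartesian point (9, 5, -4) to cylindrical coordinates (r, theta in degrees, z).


r = sqrt(9^2 + 5^2) = 10.2956
theta = atan2(5, 9) = 29.0546 deg
z = -4

r = 10.2956, theta = 29.0546 deg, z = -4


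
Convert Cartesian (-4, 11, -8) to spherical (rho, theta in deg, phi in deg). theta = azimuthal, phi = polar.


rho = sqrt((-4)^2 + 11^2 + (-8)^2) = 14.1774
theta = atan2(11, -4) = 109.9831 deg
phi = acos(-8/14.1774) = 124.3521 deg

rho = 14.1774, theta = 109.9831 deg, phi = 124.3521 deg


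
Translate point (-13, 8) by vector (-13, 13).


Translation: (x+dx, y+dy) = (-13+-13, 8+13) = (-26, 21)

(-26, 21)


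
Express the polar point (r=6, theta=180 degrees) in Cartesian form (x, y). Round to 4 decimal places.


x = 6 * cos(180) = -6
y = 6 * sin(180) = 0

(-6, 0)


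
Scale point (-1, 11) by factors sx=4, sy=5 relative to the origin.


Scaling: (x*sx, y*sy) = (-1*4, 11*5) = (-4, 55)

(-4, 55)


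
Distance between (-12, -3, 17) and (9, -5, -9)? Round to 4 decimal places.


d = sqrt((9--12)^2 + (-5--3)^2 + (-9-17)^2) = 33.4813

33.4813


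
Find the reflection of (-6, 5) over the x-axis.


Reflection across x-axis: (x, y) -> (x, -y)
(-6, 5) -> (-6, -5)

(-6, -5)


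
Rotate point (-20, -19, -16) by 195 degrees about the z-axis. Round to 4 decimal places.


x' = -20*cos(195) - -19*sin(195) = 14.401
y' = -20*sin(195) + -19*cos(195) = 23.529
z' = -16

(14.401, 23.529, -16)


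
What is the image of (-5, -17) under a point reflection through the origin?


Reflection through origin: (x, y) -> (-x, -y)
(-5, -17) -> (5, 17)

(5, 17)


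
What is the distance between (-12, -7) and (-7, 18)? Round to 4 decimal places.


d = sqrt((-7--12)^2 + (18--7)^2) = 25.4951

25.4951


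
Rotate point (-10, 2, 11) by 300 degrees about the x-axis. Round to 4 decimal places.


x' = -10
y' = 2*cos(300) - 11*sin(300) = 10.5263
z' = 2*sin(300) + 11*cos(300) = 3.7679

(-10, 10.5263, 3.7679)


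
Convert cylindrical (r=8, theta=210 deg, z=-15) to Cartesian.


x = 8 * cos(210) = -6.9282
y = 8 * sin(210) = -4
z = -15

(-6.9282, -4, -15)


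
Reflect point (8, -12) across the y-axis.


Reflection across y-axis: (x, y) -> (-x, y)
(8, -12) -> (-8, -12)

(-8, -12)


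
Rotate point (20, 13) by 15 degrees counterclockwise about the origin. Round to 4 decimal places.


x' = 20*cos(15) - 13*sin(15) = 15.9539
y' = 20*sin(15) + 13*cos(15) = 17.7334

(15.9539, 17.7334)


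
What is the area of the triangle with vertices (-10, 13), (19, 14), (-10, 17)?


Area = |x1(y2-y3) + x2(y3-y1) + x3(y1-y2)| / 2
= |-10*(14-17) + 19*(17-13) + -10*(13-14)| / 2
= 58

58


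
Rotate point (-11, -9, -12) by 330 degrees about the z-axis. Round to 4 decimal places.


x' = -11*cos(330) - -9*sin(330) = -14.0263
y' = -11*sin(330) + -9*cos(330) = -2.2942
z' = -12

(-14.0263, -2.2942, -12)


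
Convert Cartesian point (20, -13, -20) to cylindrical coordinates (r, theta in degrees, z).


r = sqrt(20^2 + (-13)^2) = 23.8537
theta = atan2(-13, 20) = 326.9761 deg
z = -20

r = 23.8537, theta = 326.9761 deg, z = -20


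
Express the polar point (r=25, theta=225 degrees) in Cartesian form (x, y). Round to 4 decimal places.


x = 25 * cos(225) = -17.6777
y = 25 * sin(225) = -17.6777

(-17.6777, -17.6777)


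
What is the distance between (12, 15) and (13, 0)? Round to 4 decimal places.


d = sqrt((13-12)^2 + (0-15)^2) = 15.0333

15.0333


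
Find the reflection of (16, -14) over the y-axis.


Reflection across y-axis: (x, y) -> (-x, y)
(16, -14) -> (-16, -14)

(-16, -14)


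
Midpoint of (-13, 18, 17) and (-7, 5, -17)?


Midpoint = ((-13+-7)/2, (18+5)/2, (17+-17)/2) = (-10, 11.5, 0)

(-10, 11.5, 0)


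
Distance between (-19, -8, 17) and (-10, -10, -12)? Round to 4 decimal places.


d = sqrt((-10--19)^2 + (-10--8)^2 + (-12-17)^2) = 30.4302

30.4302


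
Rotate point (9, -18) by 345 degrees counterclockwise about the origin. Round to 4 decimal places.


x' = 9*cos(345) - -18*sin(345) = 4.0346
y' = 9*sin(345) + -18*cos(345) = -19.716

(4.0346, -19.716)


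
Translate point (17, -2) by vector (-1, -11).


Translation: (x+dx, y+dy) = (17+-1, -2+-11) = (16, -13)

(16, -13)


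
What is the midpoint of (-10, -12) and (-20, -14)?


Midpoint = ((-10+-20)/2, (-12+-14)/2) = (-15, -13)

(-15, -13)


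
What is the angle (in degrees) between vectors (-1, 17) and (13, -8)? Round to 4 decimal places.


dot = -1*13 + 17*-8 = -149
|u| = 17.0294, |v| = 15.2643
cos(angle) = -0.5732
angle = 124.974 degrees

124.974 degrees


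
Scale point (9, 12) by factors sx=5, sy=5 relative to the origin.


Scaling: (x*sx, y*sy) = (9*5, 12*5) = (45, 60)

(45, 60)


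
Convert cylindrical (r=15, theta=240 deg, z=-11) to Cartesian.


x = 15 * cos(240) = -7.5
y = 15 * sin(240) = -12.9904
z = -11

(-7.5, -12.9904, -11)


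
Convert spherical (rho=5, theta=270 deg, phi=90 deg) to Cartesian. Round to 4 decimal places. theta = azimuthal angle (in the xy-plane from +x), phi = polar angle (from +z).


x = 5 * sin(90) * cos(270) = 0
y = 5 * sin(90) * sin(270) = -5
z = 5 * cos(90) = 0

(0, -5, 0)


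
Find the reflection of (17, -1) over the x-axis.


Reflection across x-axis: (x, y) -> (x, -y)
(17, -1) -> (17, 1)

(17, 1)


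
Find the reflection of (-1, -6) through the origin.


Reflection through origin: (x, y) -> (-x, -y)
(-1, -6) -> (1, 6)

(1, 6)


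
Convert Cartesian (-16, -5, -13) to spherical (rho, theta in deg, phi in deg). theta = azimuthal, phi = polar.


rho = sqrt((-16)^2 + (-5)^2 + (-13)^2) = 21.2132
theta = atan2(-5, -16) = 197.354 deg
phi = acos(-13/21.2132) = 127.7941 deg

rho = 21.2132, theta = 197.354 deg, phi = 127.7941 deg


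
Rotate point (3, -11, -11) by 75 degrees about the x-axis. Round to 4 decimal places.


x' = 3
y' = -11*cos(75) - -11*sin(75) = 7.7782
z' = -11*sin(75) + -11*cos(75) = -13.4722

(3, 7.7782, -13.4722)


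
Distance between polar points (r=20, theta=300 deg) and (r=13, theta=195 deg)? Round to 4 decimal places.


d = sqrt(r1^2 + r2^2 - 2*r1*r2*cos(t2-t1))
d = sqrt(20^2 + 13^2 - 2*20*13*cos(195-300)) = 26.5252

26.5252


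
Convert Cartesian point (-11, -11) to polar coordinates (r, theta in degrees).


r = sqrt((-11)^2 + (-11)^2) = 15.5563
theta = atan2(-11, -11) = 225 degrees

r = 15.5563, theta = 225 degrees


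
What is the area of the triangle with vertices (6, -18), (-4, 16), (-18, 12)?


Area = |x1(y2-y3) + x2(y3-y1) + x3(y1-y2)| / 2
= |6*(16-12) + -4*(12--18) + -18*(-18-16)| / 2
= 258

258


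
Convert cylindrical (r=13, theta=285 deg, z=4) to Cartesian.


x = 13 * cos(285) = 3.3646
y = 13 * sin(285) = -12.557
z = 4

(3.3646, -12.557, 4)


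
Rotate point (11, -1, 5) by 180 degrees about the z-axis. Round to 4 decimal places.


x' = 11*cos(180) - -1*sin(180) = -11
y' = 11*sin(180) + -1*cos(180) = 1
z' = 5

(-11, 1, 5)


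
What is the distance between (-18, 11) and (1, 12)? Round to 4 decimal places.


d = sqrt((1--18)^2 + (12-11)^2) = 19.0263

19.0263


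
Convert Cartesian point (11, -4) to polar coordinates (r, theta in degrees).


r = sqrt(11^2 + (-4)^2) = 11.7047
theta = atan2(-4, 11) = 340.0169 degrees

r = 11.7047, theta = 340.0169 degrees


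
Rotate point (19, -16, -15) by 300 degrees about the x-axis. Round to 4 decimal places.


x' = 19
y' = -16*cos(300) - -15*sin(300) = -20.9904
z' = -16*sin(300) + -15*cos(300) = 6.3564

(19, -20.9904, 6.3564)


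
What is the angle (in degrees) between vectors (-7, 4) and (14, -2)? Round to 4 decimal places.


dot = -7*14 + 4*-2 = -106
|u| = 8.0623, |v| = 14.1421
cos(angle) = -0.9297
angle = 158.3852 degrees

158.3852 degrees


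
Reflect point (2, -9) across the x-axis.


Reflection across x-axis: (x, y) -> (x, -y)
(2, -9) -> (2, 9)

(2, 9)


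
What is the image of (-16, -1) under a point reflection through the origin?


Reflection through origin: (x, y) -> (-x, -y)
(-16, -1) -> (16, 1)

(16, 1)


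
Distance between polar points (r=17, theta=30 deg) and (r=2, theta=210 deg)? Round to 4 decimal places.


d = sqrt(r1^2 + r2^2 - 2*r1*r2*cos(t2-t1))
d = sqrt(17^2 + 2^2 - 2*17*2*cos(210-30)) = 19

19


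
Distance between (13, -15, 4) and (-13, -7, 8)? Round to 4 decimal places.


d = sqrt((-13-13)^2 + (-7--15)^2 + (8-4)^2) = 27.4955

27.4955


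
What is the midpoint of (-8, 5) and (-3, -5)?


Midpoint = ((-8+-3)/2, (5+-5)/2) = (-5.5, 0)

(-5.5, 0)


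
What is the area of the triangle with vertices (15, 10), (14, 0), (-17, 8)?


Area = |x1(y2-y3) + x2(y3-y1) + x3(y1-y2)| / 2
= |15*(0-8) + 14*(8-10) + -17*(10-0)| / 2
= 159

159


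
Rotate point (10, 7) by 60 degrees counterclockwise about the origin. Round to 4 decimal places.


x' = 10*cos(60) - 7*sin(60) = -1.0622
y' = 10*sin(60) + 7*cos(60) = 12.1603

(-1.0622, 12.1603)


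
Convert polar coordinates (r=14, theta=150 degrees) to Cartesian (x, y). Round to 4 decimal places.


x = 14 * cos(150) = -12.1244
y = 14 * sin(150) = 7

(-12.1244, 7)


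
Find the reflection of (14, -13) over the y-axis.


Reflection across y-axis: (x, y) -> (-x, y)
(14, -13) -> (-14, -13)

(-14, -13)


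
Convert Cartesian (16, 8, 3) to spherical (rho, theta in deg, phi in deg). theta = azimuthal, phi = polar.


rho = sqrt(16^2 + 8^2 + 3^2) = 18.1384
theta = atan2(8, 16) = 26.5651 deg
phi = acos(3/18.1384) = 80.4798 deg

rho = 18.1384, theta = 26.5651 deg, phi = 80.4798 deg


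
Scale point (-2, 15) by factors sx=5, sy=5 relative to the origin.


Scaling: (x*sx, y*sy) = (-2*5, 15*5) = (-10, 75)

(-10, 75)


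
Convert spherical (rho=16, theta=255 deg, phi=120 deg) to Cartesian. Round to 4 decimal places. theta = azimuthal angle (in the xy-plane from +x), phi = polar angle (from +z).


x = 16 * sin(120) * cos(255) = -3.5863
y = 16 * sin(120) * sin(255) = -13.3843
z = 16 * cos(120) = -8

(-3.5863, -13.3843, -8)


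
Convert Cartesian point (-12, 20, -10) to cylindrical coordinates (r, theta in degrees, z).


r = sqrt((-12)^2 + 20^2) = 23.3238
theta = atan2(20, -12) = 120.9638 deg
z = -10

r = 23.3238, theta = 120.9638 deg, z = -10


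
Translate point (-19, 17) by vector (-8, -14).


Translation: (x+dx, y+dy) = (-19+-8, 17+-14) = (-27, 3)

(-27, 3)


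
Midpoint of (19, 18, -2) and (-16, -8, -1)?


Midpoint = ((19+-16)/2, (18+-8)/2, (-2+-1)/2) = (1.5, 5, -1.5)

(1.5, 5, -1.5)


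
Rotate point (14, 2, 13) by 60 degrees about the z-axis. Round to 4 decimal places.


x' = 14*cos(60) - 2*sin(60) = 5.2679
y' = 14*sin(60) + 2*cos(60) = 13.1244
z' = 13

(5.2679, 13.1244, 13)


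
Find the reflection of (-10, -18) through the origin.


Reflection through origin: (x, y) -> (-x, -y)
(-10, -18) -> (10, 18)

(10, 18)


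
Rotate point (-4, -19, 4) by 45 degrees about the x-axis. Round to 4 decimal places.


x' = -4
y' = -19*cos(45) - 4*sin(45) = -16.2635
z' = -19*sin(45) + 4*cos(45) = -10.6066

(-4, -16.2635, -10.6066)


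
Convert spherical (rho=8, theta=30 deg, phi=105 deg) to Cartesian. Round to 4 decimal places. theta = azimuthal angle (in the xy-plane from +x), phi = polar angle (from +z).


x = 8 * sin(105) * cos(30) = 6.6921
y = 8 * sin(105) * sin(30) = 3.8637
z = 8 * cos(105) = -2.0706

(6.6921, 3.8637, -2.0706)


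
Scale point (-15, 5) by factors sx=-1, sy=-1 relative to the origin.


Scaling: (x*sx, y*sy) = (-15*-1, 5*-1) = (15, -5)

(15, -5)


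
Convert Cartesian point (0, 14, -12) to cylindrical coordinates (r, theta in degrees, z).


r = sqrt(0^2 + 14^2) = 14
theta = atan2(14, 0) = 90 deg
z = -12

r = 14, theta = 90 deg, z = -12


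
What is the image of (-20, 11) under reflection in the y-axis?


Reflection across y-axis: (x, y) -> (-x, y)
(-20, 11) -> (20, 11)

(20, 11)


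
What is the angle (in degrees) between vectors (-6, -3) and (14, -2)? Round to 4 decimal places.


dot = -6*14 + -3*-2 = -78
|u| = 6.7082, |v| = 14.1421
cos(angle) = -0.8222
angle = 145.3048 degrees

145.3048 degrees


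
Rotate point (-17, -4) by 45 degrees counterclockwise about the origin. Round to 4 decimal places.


x' = -17*cos(45) - -4*sin(45) = -9.1924
y' = -17*sin(45) + -4*cos(45) = -14.8492

(-9.1924, -14.8492)


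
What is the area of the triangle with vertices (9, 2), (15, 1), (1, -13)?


Area = |x1(y2-y3) + x2(y3-y1) + x3(y1-y2)| / 2
= |9*(1--13) + 15*(-13-2) + 1*(2-1)| / 2
= 49

49


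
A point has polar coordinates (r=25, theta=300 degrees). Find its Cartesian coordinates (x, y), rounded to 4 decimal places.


x = 25 * cos(300) = 12.5
y = 25 * sin(300) = -21.6506

(12.5, -21.6506)


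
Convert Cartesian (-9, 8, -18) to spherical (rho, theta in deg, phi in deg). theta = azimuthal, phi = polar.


rho = sqrt((-9)^2 + 8^2 + (-18)^2) = 21.6564
theta = atan2(8, -9) = 138.3665 deg
phi = acos(-18/21.6564) = 146.2184 deg

rho = 21.6564, theta = 138.3665 deg, phi = 146.2184 deg


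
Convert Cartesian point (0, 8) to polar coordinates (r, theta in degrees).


r = sqrt(0^2 + 8^2) = 8
theta = atan2(8, 0) = 90 degrees

r = 8, theta = 90 degrees


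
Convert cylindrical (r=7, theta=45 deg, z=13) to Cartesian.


x = 7 * cos(45) = 4.9497
y = 7 * sin(45) = 4.9497
z = 13

(4.9497, 4.9497, 13)


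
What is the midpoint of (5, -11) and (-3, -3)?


Midpoint = ((5+-3)/2, (-11+-3)/2) = (1, -7)

(1, -7)


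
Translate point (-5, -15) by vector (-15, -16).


Translation: (x+dx, y+dy) = (-5+-15, -15+-16) = (-20, -31)

(-20, -31)


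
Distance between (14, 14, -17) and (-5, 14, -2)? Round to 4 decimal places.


d = sqrt((-5-14)^2 + (14-14)^2 + (-2--17)^2) = 24.2074

24.2074


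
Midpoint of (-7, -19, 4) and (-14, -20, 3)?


Midpoint = ((-7+-14)/2, (-19+-20)/2, (4+3)/2) = (-10.5, -19.5, 3.5)

(-10.5, -19.5, 3.5)


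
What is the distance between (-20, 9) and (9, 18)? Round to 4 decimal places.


d = sqrt((9--20)^2 + (18-9)^2) = 30.3645

30.3645


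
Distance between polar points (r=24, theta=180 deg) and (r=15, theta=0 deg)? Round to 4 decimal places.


d = sqrt(r1^2 + r2^2 - 2*r1*r2*cos(t2-t1))
d = sqrt(24^2 + 15^2 - 2*24*15*cos(0-180)) = 39

39


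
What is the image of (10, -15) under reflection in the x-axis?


Reflection across x-axis: (x, y) -> (x, -y)
(10, -15) -> (10, 15)

(10, 15)


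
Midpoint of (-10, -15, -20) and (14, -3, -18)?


Midpoint = ((-10+14)/2, (-15+-3)/2, (-20+-18)/2) = (2, -9, -19)

(2, -9, -19)


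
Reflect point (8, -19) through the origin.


Reflection through origin: (x, y) -> (-x, -y)
(8, -19) -> (-8, 19)

(-8, 19)


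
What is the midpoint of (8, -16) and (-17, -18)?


Midpoint = ((8+-17)/2, (-16+-18)/2) = (-4.5, -17)

(-4.5, -17)


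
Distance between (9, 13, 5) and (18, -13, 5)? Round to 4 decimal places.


d = sqrt((18-9)^2 + (-13-13)^2 + (5-5)^2) = 27.5136

27.5136


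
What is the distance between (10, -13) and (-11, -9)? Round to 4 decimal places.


d = sqrt((-11-10)^2 + (-9--13)^2) = 21.3776

21.3776


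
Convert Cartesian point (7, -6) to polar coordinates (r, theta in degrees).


r = sqrt(7^2 + (-6)^2) = 9.2195
theta = atan2(-6, 7) = 319.3987 degrees

r = 9.2195, theta = 319.3987 degrees


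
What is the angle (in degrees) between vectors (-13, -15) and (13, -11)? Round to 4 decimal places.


dot = -13*13 + -15*-11 = -4
|u| = 19.8494, |v| = 17.0294
cos(angle) = -0.0118
angle = 90.678 degrees

90.678 degrees


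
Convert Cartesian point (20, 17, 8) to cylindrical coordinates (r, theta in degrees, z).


r = sqrt(20^2 + 17^2) = 26.2488
theta = atan2(17, 20) = 40.3645 deg
z = 8

r = 26.2488, theta = 40.3645 deg, z = 8


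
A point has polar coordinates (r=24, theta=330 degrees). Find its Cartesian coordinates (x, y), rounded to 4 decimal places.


x = 24 * cos(330) = 20.7846
y = 24 * sin(330) = -12

(20.7846, -12)


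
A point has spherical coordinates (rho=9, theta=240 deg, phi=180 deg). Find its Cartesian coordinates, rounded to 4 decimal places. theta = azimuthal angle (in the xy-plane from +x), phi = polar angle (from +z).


x = 9 * sin(180) * cos(240) = 0
y = 9 * sin(180) * sin(240) = 0
z = 9 * cos(180) = -9

(0, 0, -9)


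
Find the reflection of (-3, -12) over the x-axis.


Reflection across x-axis: (x, y) -> (x, -y)
(-3, -12) -> (-3, 12)

(-3, 12)


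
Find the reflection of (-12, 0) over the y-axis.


Reflection across y-axis: (x, y) -> (-x, y)
(-12, 0) -> (12, 0)

(12, 0)


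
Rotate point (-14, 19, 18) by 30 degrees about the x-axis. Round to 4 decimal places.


x' = -14
y' = 19*cos(30) - 18*sin(30) = 7.4545
z' = 19*sin(30) + 18*cos(30) = 25.0885

(-14, 7.4545, 25.0885)


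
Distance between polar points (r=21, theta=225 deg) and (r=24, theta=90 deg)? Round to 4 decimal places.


d = sqrt(r1^2 + r2^2 - 2*r1*r2*cos(t2-t1))
d = sqrt(21^2 + 24^2 - 2*21*24*cos(90-225)) = 41.5904

41.5904


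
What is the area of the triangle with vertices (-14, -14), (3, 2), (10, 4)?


Area = |x1(y2-y3) + x2(y3-y1) + x3(y1-y2)| / 2
= |-14*(2-4) + 3*(4--14) + 10*(-14-2)| / 2
= 39

39


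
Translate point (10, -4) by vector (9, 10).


Translation: (x+dx, y+dy) = (10+9, -4+10) = (19, 6)

(19, 6)


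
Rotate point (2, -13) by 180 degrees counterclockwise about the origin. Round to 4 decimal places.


x' = 2*cos(180) - -13*sin(180) = -2
y' = 2*sin(180) + -13*cos(180) = 13

(-2, 13)


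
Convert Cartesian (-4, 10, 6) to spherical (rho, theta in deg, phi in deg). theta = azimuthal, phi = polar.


rho = sqrt((-4)^2 + 10^2 + 6^2) = 12.3288
theta = atan2(10, -4) = 111.8014 deg
phi = acos(6/12.3288) = 60.8784 deg

rho = 12.3288, theta = 111.8014 deg, phi = 60.8784 deg


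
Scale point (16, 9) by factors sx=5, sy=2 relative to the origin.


Scaling: (x*sx, y*sy) = (16*5, 9*2) = (80, 18)

(80, 18)


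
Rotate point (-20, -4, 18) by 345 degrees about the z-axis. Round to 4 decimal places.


x' = -20*cos(345) - -4*sin(345) = -20.3538
y' = -20*sin(345) + -4*cos(345) = 1.3127
z' = 18

(-20.3538, 1.3127, 18)


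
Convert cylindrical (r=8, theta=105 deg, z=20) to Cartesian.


x = 8 * cos(105) = -2.0706
y = 8 * sin(105) = 7.7274
z = 20

(-2.0706, 7.7274, 20)


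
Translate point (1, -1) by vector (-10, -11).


Translation: (x+dx, y+dy) = (1+-10, -1+-11) = (-9, -12)

(-9, -12)


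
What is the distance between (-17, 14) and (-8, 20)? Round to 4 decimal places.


d = sqrt((-8--17)^2 + (20-14)^2) = 10.8167

10.8167


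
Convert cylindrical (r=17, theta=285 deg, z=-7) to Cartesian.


x = 17 * cos(285) = 4.3999
y = 17 * sin(285) = -16.4207
z = -7

(4.3999, -16.4207, -7)


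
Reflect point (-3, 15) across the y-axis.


Reflection across y-axis: (x, y) -> (-x, y)
(-3, 15) -> (3, 15)

(3, 15)


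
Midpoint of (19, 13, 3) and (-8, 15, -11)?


Midpoint = ((19+-8)/2, (13+15)/2, (3+-11)/2) = (5.5, 14, -4)

(5.5, 14, -4)


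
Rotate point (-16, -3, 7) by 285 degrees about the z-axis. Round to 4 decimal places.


x' = -16*cos(285) - -3*sin(285) = -7.0389
y' = -16*sin(285) + -3*cos(285) = 14.6784
z' = 7

(-7.0389, 14.6784, 7)
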